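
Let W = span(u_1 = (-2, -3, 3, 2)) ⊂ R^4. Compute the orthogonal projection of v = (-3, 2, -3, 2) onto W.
proj_W(v) = (5/13, 15/26, -15/26, -5/13)

Set up U = [u_1 | ... | u_1] ∈ R^(4×1). The projector onto W = col(U) is P = U (U^T U)^(-1) U^T.
Compute U^T U =
  [26],
and U^T v = (-5).
Solve U^T U · c = U^T v for the coefficients: c = (-5/26). The projection is proj_W(v) = U c.
Check: (v - proj_W(v)) · u_1 = 0  (should be 0).
Result: proj_W(v) = (5/13, 15/26, -15/26, -5/13).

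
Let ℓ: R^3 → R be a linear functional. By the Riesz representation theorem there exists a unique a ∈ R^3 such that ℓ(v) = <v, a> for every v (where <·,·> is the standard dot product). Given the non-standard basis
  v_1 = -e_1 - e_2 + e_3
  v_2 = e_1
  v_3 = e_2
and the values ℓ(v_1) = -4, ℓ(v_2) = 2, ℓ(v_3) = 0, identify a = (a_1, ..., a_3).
a = (2, 0, -2)

Write a = (a_1, ..., a_3) in the standard basis. For each basis vector v_i, ℓ(v_i) = <v_i, a> is a linear equation in the a_j's. Collect the n equations into a matrix system V a = ℓ, where row i of V is v_i (expressed in the standard basis). Since V is invertible (lower-triangular with 1s on the diagonal, up to permutation), solve by back-substitution:
  V =
[[-1, -1, 1],
 [1, 0, 0],
 [0, 1, 0]]
  V a = (-4, 2, 0)
Solving gives a = (2, 0, -2).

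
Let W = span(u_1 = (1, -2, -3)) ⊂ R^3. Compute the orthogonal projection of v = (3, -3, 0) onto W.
proj_W(v) = (9/14, -9/7, -27/14)

Set up U = [u_1 | ... | u_1] ∈ R^(3×1). The projector onto W = col(U) is P = U (U^T U)^(-1) U^T.
Compute U^T U =
  [14],
and U^T v = (9).
Solve U^T U · c = U^T v for the coefficients: c = (9/14). The projection is proj_W(v) = U c.
Check: (v - proj_W(v)) · u_1 = 0  (should be 0).
Result: proj_W(v) = (9/14, -9/7, -27/14).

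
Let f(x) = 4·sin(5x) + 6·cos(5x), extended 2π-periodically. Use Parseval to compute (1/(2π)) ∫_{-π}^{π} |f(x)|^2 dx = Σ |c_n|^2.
Σ |c_n|^2 = 26

Expand |f|^2 and use orthogonality of {sin(nx), cos(mx)} on [-π, π]:
  ∫_{-π}^{π} sin(nx)^2 dx = π, ∫ cos(mx)^2 dx = π, and cross terms integrate to 0.
So ∫_{-π}^{π} f(x)^2 dx = 4^2 · π + 6^2 · π = (16 + 36)π.
Divide by 2π: (16 + 36)/2 = 26.
By Parseval, this equals Σ |c_n|^2.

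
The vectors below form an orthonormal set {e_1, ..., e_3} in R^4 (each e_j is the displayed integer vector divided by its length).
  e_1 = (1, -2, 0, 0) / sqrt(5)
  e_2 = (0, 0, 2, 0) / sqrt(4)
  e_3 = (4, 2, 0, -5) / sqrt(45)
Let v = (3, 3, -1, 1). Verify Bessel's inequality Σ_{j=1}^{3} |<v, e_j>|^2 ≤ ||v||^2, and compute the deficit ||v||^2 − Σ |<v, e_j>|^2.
Σ |<v, e_j>|^2 = 59/9; ||v||^2 = 20; deficit = 121/9

Write each e_j = u_j / sqrt(<u_j, u_j>) where u_j is the displayed integer vector. Then <v, e_j> = <v, u_j> / sqrt(<u_j, u_j>), so |<v, e_j>|^2 = <v, u_j>^2 / <u_j, u_j>.
Coefficients: <v, e_1> = -3/sqrt(5), <v, e_2> = -2/sqrt(4), <v, e_3> = 13/sqrt(45).
Square and sum: Σ |<v, e_j>|^2 = 59/9.
Compute ||v||^2 = v·v = 20.
Deficit = 20 − 59/9 = 121/9 ≥ 0, confirming Bessel's inequality. (The deficit equals ||v − Σ <v,e_j> e_j||^2, the squared distance from v to span{e_j}.)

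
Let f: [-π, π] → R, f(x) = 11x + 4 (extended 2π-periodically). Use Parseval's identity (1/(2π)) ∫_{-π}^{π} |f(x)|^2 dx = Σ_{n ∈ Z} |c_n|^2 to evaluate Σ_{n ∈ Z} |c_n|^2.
Σ |c_n|^2 = 121π^2/3 + 16

Expand and integrate term by term over [-π, π]:
  ∫ (11x)^2 dx = 121·(2π^3/3); ∫ 2·11·(4)·x dx = 0 (odd integrand); ∫ 4^2 dx = 16·2π.
So (1/(2π)) ∫_{-π}^{π} (11x + 4)^2 dx = 121π^2/3 + 16 = 121π^2/3 + 16.
Parseval ⇒ Σ |c_n|^2 = 121π^2/3 + 16.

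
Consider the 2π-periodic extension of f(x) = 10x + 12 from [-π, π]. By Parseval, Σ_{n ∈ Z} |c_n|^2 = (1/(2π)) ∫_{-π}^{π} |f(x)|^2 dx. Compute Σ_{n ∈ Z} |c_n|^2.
Σ |c_n|^2 = 100π^2/3 + 144

Expand and integrate term by term over [-π, π]:
  ∫ (10x)^2 dx = 100·(2π^3/3); ∫ 2·10·(12)·x dx = 0 (odd integrand); ∫ 12^2 dx = 144·2π.
So (1/(2π)) ∫_{-π}^{π} (10x + 12)^2 dx = 100π^2/3 + 144 = 100π^2/3 + 144.
Parseval ⇒ Σ |c_n|^2 = 100π^2/3 + 144.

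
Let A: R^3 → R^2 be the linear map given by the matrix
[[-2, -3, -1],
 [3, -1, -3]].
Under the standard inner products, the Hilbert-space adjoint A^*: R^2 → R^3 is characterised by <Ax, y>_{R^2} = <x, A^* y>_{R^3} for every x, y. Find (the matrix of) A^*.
A^* = A^T =
[[-2, 3],
 [-3, -1],
 [-1, -3]]

For real matrices with standard dot products, the defining identity <Ax, y> = <x, A^* y> gives (Ax)^T y = x^T (A^*) y, i.e. x^T A^T y = x^T (A^*) y. Since this holds for all x, y, we must have A^* = A^T. Therefore
A^* =
[[-2, 3],
 [-3, -1],
 [-1, -3]].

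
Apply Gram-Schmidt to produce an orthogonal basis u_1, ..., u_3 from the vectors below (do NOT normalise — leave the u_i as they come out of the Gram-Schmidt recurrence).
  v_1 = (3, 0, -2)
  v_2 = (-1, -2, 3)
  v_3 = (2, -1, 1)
Orthogonal basis:
  u_1 = (3, 0, -2)
  u_2 = (14/13, -2, 21/13)
  u_3 = (28/101, 49/101, 42/101)

Apply the Gram-Schmidt recurrence
  u_1 = v_1
  u_i = v_i − Σ_{j<i} ((v_i · u_j) / (u_j · u_j)) · u_j.

Step by step this gives:
  u_1 = (3, 0, -2)
  u_2 = (14/13, -2, 21/13)
  u_3 = (28/101, 49/101, 42/101)

Orthogonality check:
  u_2 · u_1 = 0 (should be 0)
  u_3 · u_1 = 0 (should be 0)
  u_3 · u_2 = 0 (should be 0)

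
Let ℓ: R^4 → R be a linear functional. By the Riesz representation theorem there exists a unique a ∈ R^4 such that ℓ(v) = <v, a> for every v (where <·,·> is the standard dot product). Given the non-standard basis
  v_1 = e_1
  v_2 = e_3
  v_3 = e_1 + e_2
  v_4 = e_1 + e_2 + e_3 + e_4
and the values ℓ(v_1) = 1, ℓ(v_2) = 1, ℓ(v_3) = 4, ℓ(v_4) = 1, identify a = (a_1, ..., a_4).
a = (1, 3, 1, -4)

Write a = (a_1, ..., a_4) in the standard basis. For each basis vector v_i, ℓ(v_i) = <v_i, a> is a linear equation in the a_j's. Collect the n equations into a matrix system V a = ℓ, where row i of V is v_i (expressed in the standard basis). Since V is invertible (lower-triangular with 1s on the diagonal, up to permutation), solve by back-substitution:
  V =
[[1, 0, 0, 0],
 [0, 0, 1, 0],
 [1, 1, 0, 0],
 [1, 1, 1, 1]]
  V a = (1, 1, 4, 1)
Solving gives a = (1, 3, 1, -4).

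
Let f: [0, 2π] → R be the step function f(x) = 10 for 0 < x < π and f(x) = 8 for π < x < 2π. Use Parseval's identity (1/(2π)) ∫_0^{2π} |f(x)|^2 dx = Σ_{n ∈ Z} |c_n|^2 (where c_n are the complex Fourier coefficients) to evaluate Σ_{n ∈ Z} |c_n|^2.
Σ |c_n|^2 = 82

Parseval equates the L^2 energy of f (normalised by 1/(2π)) with the ℓ^2 sum of its Fourier coefficients: (1/(2π)) ∫_0^{2π} |f|^2 = Σ |c_n|^2.
Compute the left side: (1/(2π)) [∫_0^π 10^2 dx + ∫_π^{2π} 8^2 dx] = (1/(2π)) · (100π + 64π) = (100 + 64)/2 = 82.
So Σ_{n ∈ Z} |c_n|^2 = 82.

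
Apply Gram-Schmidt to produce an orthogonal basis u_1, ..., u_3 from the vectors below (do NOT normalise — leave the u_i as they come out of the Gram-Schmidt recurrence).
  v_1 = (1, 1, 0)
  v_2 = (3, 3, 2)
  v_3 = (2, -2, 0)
Orthogonal basis:
  u_1 = (1, 1, 0)
  u_2 = (0, 0, 2)
  u_3 = (2, -2, 0)

Apply the Gram-Schmidt recurrence
  u_1 = v_1
  u_i = v_i − Σ_{j<i} ((v_i · u_j) / (u_j · u_j)) · u_j.

Step by step this gives:
  u_1 = (1, 1, 0)
  u_2 = (0, 0, 2)
  u_3 = (2, -2, 0)

Orthogonality check:
  u_2 · u_1 = 0 (should be 0)
  u_3 · u_1 = 0 (should be 0)
  u_3 · u_2 = 0 (should be 0)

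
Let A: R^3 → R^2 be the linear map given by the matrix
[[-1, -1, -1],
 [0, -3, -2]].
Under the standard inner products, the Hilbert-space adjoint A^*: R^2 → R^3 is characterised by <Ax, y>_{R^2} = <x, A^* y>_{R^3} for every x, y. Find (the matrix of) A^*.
A^* = A^T =
[[-1, 0],
 [-1, -3],
 [-1, -2]]

For real matrices with standard dot products, the defining identity <Ax, y> = <x, A^* y> gives (Ax)^T y = x^T (A^*) y, i.e. x^T A^T y = x^T (A^*) y. Since this holds for all x, y, we must have A^* = A^T. Therefore
A^* =
[[-1, 0],
 [-1, -3],
 [-1, -2]].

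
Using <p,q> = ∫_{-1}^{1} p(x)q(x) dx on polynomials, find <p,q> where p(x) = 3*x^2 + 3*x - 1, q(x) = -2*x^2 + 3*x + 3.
<p,q> = 74/15

Expand the product: p(x)·q(x) = -6*x^4 + 3*x^3 + 20*x^2 + 6*x - 3.
∫_{-1}^{1} of each monomial x^k gives [2/(k+1) if k even, 0 if k odd]. Integrating term-by-term (or equivalently evaluating the antiderivative F(x) = -6*x^5/5 + 3*x^4/4 + 20*x^3/3 + 3*x^2 - 3*x at the endpoints):
  F(1) − F(−1) = 373/60 − (77/60) = 74/15.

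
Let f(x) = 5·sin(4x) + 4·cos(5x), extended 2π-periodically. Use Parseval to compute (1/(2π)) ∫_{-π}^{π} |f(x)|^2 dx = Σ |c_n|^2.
Σ |c_n|^2 = 41/2

Expand |f|^2 and use orthogonality of {sin(nx), cos(mx)} on [-π, π]:
  ∫_{-π}^{π} sin(nx)^2 dx = π, ∫ cos(mx)^2 dx = π, and cross terms integrate to 0.
So ∫_{-π}^{π} f(x)^2 dx = 5^2 · π + 4^2 · π = (25 + 16)π.
Divide by 2π: (25 + 16)/2 = 41/2.
By Parseval, this equals Σ |c_n|^2.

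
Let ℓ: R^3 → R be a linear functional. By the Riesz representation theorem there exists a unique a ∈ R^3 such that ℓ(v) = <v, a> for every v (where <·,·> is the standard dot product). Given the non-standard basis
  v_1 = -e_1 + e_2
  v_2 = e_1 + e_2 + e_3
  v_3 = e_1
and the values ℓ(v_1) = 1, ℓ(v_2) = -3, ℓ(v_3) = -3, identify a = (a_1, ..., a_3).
a = (-3, -2, 2)

Write a = (a_1, ..., a_3) in the standard basis. For each basis vector v_i, ℓ(v_i) = <v_i, a> is a linear equation in the a_j's. Collect the n equations into a matrix system V a = ℓ, where row i of V is v_i (expressed in the standard basis). Since V is invertible (lower-triangular with 1s on the diagonal, up to permutation), solve by back-substitution:
  V =
[[-1, 1, 0],
 [1, 1, 1],
 [1, 0, 0]]
  V a = (1, -3, -3)
Solving gives a = (-3, -2, 2).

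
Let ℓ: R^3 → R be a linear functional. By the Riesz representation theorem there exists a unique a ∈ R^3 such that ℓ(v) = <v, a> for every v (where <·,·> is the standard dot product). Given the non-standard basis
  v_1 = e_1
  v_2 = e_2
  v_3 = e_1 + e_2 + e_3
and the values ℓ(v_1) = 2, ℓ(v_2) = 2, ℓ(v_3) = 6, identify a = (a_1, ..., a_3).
a = (2, 2, 2)

Write a = (a_1, ..., a_3) in the standard basis. For each basis vector v_i, ℓ(v_i) = <v_i, a> is a linear equation in the a_j's. Collect the n equations into a matrix system V a = ℓ, where row i of V is v_i (expressed in the standard basis). Since V is invertible (lower-triangular with 1s on the diagonal, up to permutation), solve by back-substitution:
  V =
[[1, 0, 0],
 [0, 1, 0],
 [1, 1, 1]]
  V a = (2, 2, 6)
Solving gives a = (2, 2, 2).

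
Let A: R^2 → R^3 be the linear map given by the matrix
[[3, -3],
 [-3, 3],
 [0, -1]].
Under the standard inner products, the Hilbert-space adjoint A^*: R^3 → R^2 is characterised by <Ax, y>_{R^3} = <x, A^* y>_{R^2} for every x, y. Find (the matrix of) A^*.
A^* = A^T =
[[3, -3, 0],
 [-3, 3, -1]]

For real matrices with standard dot products, the defining identity <Ax, y> = <x, A^* y> gives (Ax)^T y = x^T (A^*) y, i.e. x^T A^T y = x^T (A^*) y. Since this holds for all x, y, we must have A^* = A^T. Therefore
A^* =
[[3, -3, 0],
 [-3, 3, -1]].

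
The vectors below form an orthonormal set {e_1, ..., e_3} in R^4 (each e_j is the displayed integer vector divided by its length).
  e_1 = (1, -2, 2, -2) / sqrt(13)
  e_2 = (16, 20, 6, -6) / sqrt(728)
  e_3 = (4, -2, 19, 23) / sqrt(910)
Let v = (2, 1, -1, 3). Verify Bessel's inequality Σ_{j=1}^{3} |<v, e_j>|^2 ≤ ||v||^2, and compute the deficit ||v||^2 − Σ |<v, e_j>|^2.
Σ |<v, e_j>|^2 = 614/65; ||v||^2 = 15; deficit = 361/65

Write each e_j = u_j / sqrt(<u_j, u_j>) where u_j is the displayed integer vector. Then <v, e_j> = <v, u_j> / sqrt(<u_j, u_j>), so |<v, e_j>|^2 = <v, u_j>^2 / <u_j, u_j>.
Coefficients: <v, e_1> = -8/sqrt(13), <v, e_2> = 28/sqrt(728), <v, e_3> = 56/sqrt(910).
Square and sum: Σ |<v, e_j>|^2 = 614/65.
Compute ||v||^2 = v·v = 15.
Deficit = 15 − 614/65 = 361/65 ≥ 0, confirming Bessel's inequality. (The deficit equals ||v − Σ <v,e_j> e_j||^2, the squared distance from v to span{e_j}.)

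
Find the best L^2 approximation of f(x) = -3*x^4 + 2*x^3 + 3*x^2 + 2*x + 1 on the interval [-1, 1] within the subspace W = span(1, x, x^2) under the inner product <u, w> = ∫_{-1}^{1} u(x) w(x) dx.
g(x) = 3*x^2/7 + 16*x/5 + 44/35

The best approximation g ∈ W is the orthogonal projection of f onto W. Writing g = a_0 + a_1 x + a_2 x^2, the coefficients solve the normal equations G · a = b where
  G_{ij} = <φ_i, φ_j> and b_i = <f, φ_i>, with φ_0 = 1, φ_1 = x, φ_2 = x^2.
G =
  [2, 0, 2/3]
  [0, 2/3, 0]
  [2/3, 0, 2/5],
b = (14/5, 32/15, 106/105).
Solving gives a_0 = 44/35, a_1 = 16/5, a_2 = 3/7, so
  g(x) = 3*x^2/7 + 16*x/5 + 44/35.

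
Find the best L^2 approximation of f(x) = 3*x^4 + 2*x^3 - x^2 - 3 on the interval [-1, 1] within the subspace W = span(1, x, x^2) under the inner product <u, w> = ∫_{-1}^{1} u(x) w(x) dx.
g(x) = 11*x^2/7 + 6*x/5 - 114/35

The best approximation g ∈ W is the orthogonal projection of f onto W. Writing g = a_0 + a_1 x + a_2 x^2, the coefficients solve the normal equations G · a = b where
  G_{ij} = <φ_i, φ_j> and b_i = <f, φ_i>, with φ_0 = 1, φ_1 = x, φ_2 = x^2.
G =
  [2, 0, 2/3]
  [0, 2/3, 0]
  [2/3, 0, 2/5],
b = (-82/15, 4/5, -54/35).
Solving gives a_0 = -114/35, a_1 = 6/5, a_2 = 11/7, so
  g(x) = 11*x^2/7 + 6*x/5 - 114/35.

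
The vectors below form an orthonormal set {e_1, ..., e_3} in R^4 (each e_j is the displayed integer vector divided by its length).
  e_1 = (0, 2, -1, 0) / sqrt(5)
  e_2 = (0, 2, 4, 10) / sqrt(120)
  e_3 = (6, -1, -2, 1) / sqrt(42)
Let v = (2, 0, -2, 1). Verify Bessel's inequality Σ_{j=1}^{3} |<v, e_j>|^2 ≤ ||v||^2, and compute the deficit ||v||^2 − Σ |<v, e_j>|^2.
Σ |<v, e_j>|^2 = 54/7; ||v||^2 = 9; deficit = 9/7

Write each e_j = u_j / sqrt(<u_j, u_j>) where u_j is the displayed integer vector. Then <v, e_j> = <v, u_j> / sqrt(<u_j, u_j>), so |<v, e_j>|^2 = <v, u_j>^2 / <u_j, u_j>.
Coefficients: <v, e_1> = 2/sqrt(5), <v, e_2> = 2/sqrt(120), <v, e_3> = 17/sqrt(42).
Square and sum: Σ |<v, e_j>|^2 = 54/7.
Compute ||v||^2 = v·v = 9.
Deficit = 9 − 54/7 = 9/7 ≥ 0, confirming Bessel's inequality. (The deficit equals ||v − Σ <v,e_j> e_j||^2, the squared distance from v to span{e_j}.)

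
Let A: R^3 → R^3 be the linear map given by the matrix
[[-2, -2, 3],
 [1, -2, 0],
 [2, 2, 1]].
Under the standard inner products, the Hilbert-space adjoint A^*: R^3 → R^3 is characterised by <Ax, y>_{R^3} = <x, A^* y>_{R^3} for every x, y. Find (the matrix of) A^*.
A^* = A^T =
[[-2, 1, 2],
 [-2, -2, 2],
 [3, 0, 1]]

For real matrices with standard dot products, the defining identity <Ax, y> = <x, A^* y> gives (Ax)^T y = x^T (A^*) y, i.e. x^T A^T y = x^T (A^*) y. Since this holds for all x, y, we must have A^* = A^T. Therefore
A^* =
[[-2, 1, 2],
 [-2, -2, 2],
 [3, 0, 1]].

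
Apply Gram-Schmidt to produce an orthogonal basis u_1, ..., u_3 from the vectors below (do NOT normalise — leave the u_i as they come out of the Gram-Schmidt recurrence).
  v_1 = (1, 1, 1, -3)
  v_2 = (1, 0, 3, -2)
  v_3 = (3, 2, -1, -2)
Orthogonal basis:
  u_1 = (1, 1, 1, -3)
  u_2 = (1/6, -5/6, 13/6, 1/2)
  u_3 = (39/17, 9/17, -3/17, 15/17)

Apply the Gram-Schmidt recurrence
  u_1 = v_1
  u_i = v_i − Σ_{j<i} ((v_i · u_j) / (u_j · u_j)) · u_j.

Step by step this gives:
  u_1 = (1, 1, 1, -3)
  u_2 = (1/6, -5/6, 13/6, 1/2)
  u_3 = (39/17, 9/17, -3/17, 15/17)

Orthogonality check:
  u_2 · u_1 = 0 (should be 0)
  u_3 · u_1 = 0 (should be 0)
  u_3 · u_2 = 0 (should be 0)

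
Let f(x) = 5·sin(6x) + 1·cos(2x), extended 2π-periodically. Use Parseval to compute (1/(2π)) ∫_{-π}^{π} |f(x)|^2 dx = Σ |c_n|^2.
Σ |c_n|^2 = 13

Expand |f|^2 and use orthogonality of {sin(nx), cos(mx)} on [-π, π]:
  ∫_{-π}^{π} sin(nx)^2 dx = π, ∫ cos(mx)^2 dx = π, and cross terms integrate to 0.
So ∫_{-π}^{π} f(x)^2 dx = 5^2 · π + 1^2 · π = (25 + 1)π.
Divide by 2π: (25 + 1)/2 = 13.
By Parseval, this equals Σ |c_n|^2.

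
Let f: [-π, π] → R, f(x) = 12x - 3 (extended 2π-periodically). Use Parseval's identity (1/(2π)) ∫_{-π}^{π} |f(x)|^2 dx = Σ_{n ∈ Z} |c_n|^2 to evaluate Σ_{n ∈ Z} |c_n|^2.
Σ |c_n|^2 = 48π^2 + 9

Expand and integrate term by term over [-π, π]:
  ∫ (12x)^2 dx = 144·(2π^3/3); ∫ 2·12·(-3)·x dx = 0 (odd integrand); ∫ (-3)^2 dx = 9·2π.
So (1/(2π)) ∫_{-π}^{π} (12x - 3)^2 dx = 144π^2/3 + 9 = 48π^2 + 9.
Parseval ⇒ Σ |c_n|^2 = 48π^2 + 9.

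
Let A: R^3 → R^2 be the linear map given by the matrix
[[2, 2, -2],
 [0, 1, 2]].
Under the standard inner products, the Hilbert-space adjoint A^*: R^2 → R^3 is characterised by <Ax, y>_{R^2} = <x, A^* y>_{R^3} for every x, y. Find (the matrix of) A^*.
A^* = A^T =
[[2, 0],
 [2, 1],
 [-2, 2]]

For real matrices with standard dot products, the defining identity <Ax, y> = <x, A^* y> gives (Ax)^T y = x^T (A^*) y, i.e. x^T A^T y = x^T (A^*) y. Since this holds for all x, y, we must have A^* = A^T. Therefore
A^* =
[[2, 0],
 [2, 1],
 [-2, 2]].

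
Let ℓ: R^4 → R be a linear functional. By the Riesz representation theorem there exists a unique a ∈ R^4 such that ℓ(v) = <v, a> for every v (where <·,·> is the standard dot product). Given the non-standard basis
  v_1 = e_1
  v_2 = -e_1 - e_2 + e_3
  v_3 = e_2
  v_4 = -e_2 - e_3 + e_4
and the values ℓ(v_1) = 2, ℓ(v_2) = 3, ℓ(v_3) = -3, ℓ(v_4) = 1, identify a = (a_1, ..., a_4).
a = (2, -3, 2, 0)

Write a = (a_1, ..., a_4) in the standard basis. For each basis vector v_i, ℓ(v_i) = <v_i, a> is a linear equation in the a_j's. Collect the n equations into a matrix system V a = ℓ, where row i of V is v_i (expressed in the standard basis). Since V is invertible (lower-triangular with 1s on the diagonal, up to permutation), solve by back-substitution:
  V =
[[1, 0, 0, 0],
 [-1, -1, 1, 0],
 [0, 1, 0, 0],
 [0, -1, -1, 1]]
  V a = (2, 3, -3, 1)
Solving gives a = (2, -3, 2, 0).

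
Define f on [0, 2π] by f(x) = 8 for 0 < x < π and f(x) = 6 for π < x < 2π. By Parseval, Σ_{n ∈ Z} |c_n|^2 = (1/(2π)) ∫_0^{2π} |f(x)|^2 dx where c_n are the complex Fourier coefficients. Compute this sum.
Σ |c_n|^2 = 50

Parseval equates the L^2 energy of f (normalised by 1/(2π)) with the ℓ^2 sum of its Fourier coefficients: (1/(2π)) ∫_0^{2π} |f|^2 = Σ |c_n|^2.
Compute the left side: (1/(2π)) [∫_0^π 8^2 dx + ∫_π^{2π} 6^2 dx] = (1/(2π)) · (64π + 36π) = (64 + 36)/2 = 50.
So Σ_{n ∈ Z} |c_n|^2 = 50.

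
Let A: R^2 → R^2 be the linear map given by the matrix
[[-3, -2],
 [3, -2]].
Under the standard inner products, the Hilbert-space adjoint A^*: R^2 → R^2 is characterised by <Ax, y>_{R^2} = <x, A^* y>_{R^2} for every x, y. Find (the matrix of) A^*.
A^* = A^T =
[[-3, 3],
 [-2, -2]]

For real matrices with standard dot products, the defining identity <Ax, y> = <x, A^* y> gives (Ax)^T y = x^T (A^*) y, i.e. x^T A^T y = x^T (A^*) y. Since this holds for all x, y, we must have A^* = A^T. Therefore
A^* =
[[-3, 3],
 [-2, -2]].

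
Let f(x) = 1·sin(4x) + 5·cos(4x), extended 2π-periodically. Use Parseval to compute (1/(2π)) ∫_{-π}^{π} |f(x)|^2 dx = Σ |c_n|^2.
Σ |c_n|^2 = 13

Expand |f|^2 and use orthogonality of {sin(nx), cos(mx)} on [-π, π]:
  ∫_{-π}^{π} sin(nx)^2 dx = π, ∫ cos(mx)^2 dx = π, and cross terms integrate to 0.
So ∫_{-π}^{π} f(x)^2 dx = 1^2 · π + 5^2 · π = (1 + 25)π.
Divide by 2π: (1 + 25)/2 = 13.
By Parseval, this equals Σ |c_n|^2.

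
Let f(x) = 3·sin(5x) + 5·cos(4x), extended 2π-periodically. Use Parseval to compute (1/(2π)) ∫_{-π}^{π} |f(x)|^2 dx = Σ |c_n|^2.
Σ |c_n|^2 = 17

Expand |f|^2 and use orthogonality of {sin(nx), cos(mx)} on [-π, π]:
  ∫_{-π}^{π} sin(nx)^2 dx = π, ∫ cos(mx)^2 dx = π, and cross terms integrate to 0.
So ∫_{-π}^{π} f(x)^2 dx = 3^2 · π + 5^2 · π = (9 + 25)π.
Divide by 2π: (9 + 25)/2 = 17.
By Parseval, this equals Σ |c_n|^2.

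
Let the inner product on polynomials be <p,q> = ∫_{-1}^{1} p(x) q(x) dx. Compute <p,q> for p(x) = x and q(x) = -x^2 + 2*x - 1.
<p,q> = 4/3

Expand the product: p(x)·q(x) = -x^3 + 2*x^2 - x.
∫_{-1}^{1} of each monomial x^k gives [2/(k+1) if k even, 0 if k odd]. Integrating term-by-term (or equivalently evaluating the antiderivative F(x) = -x^4/4 + 2*x^3/3 - x^2/2 at the endpoints):
  F(1) − F(−1) = -1/12 − (-17/12) = 4/3.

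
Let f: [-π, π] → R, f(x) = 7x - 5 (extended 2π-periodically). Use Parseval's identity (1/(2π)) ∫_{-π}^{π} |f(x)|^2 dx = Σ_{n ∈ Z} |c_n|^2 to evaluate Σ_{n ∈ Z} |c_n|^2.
Σ |c_n|^2 = 49π^2/3 + 25

Expand and integrate term by term over [-π, π]:
  ∫ (7x)^2 dx = 49·(2π^3/3); ∫ 2·7·(-5)·x dx = 0 (odd integrand); ∫ (-5)^2 dx = 25·2π.
So (1/(2π)) ∫_{-π}^{π} (7x - 5)^2 dx = 49π^2/3 + 25 = 49π^2/3 + 25.
Parseval ⇒ Σ |c_n|^2 = 49π^2/3 + 25.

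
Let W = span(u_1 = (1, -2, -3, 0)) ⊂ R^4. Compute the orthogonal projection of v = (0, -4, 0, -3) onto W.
proj_W(v) = (4/7, -8/7, -12/7, 0)

Set up U = [u_1 | ... | u_1] ∈ R^(4×1). The projector onto W = col(U) is P = U (U^T U)^(-1) U^T.
Compute U^T U =
  [14],
and U^T v = (8).
Solve U^T U · c = U^T v for the coefficients: c = (4/7). The projection is proj_W(v) = U c.
Check: (v - proj_W(v)) · u_1 = 0  (should be 0).
Result: proj_W(v) = (4/7, -8/7, -12/7, 0).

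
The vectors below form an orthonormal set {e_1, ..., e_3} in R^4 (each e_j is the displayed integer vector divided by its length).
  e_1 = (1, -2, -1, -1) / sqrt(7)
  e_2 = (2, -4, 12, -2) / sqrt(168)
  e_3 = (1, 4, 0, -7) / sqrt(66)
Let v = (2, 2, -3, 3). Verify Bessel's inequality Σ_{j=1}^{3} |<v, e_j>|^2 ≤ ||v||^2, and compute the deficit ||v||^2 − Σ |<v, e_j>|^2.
Σ |<v, e_j>|^2 = 15; ||v||^2 = 26; deficit = 11

Write each e_j = u_j / sqrt(<u_j, u_j>) where u_j is the displayed integer vector. Then <v, e_j> = <v, u_j> / sqrt(<u_j, u_j>), so |<v, e_j>|^2 = <v, u_j>^2 / <u_j, u_j>.
Coefficients: <v, e_1> = -2/sqrt(7), <v, e_2> = -46/sqrt(168), <v, e_3> = -11/sqrt(66).
Square and sum: Σ |<v, e_j>|^2 = 15.
Compute ||v||^2 = v·v = 26.
Deficit = 26 − 15 = 11 ≥ 0, confirming Bessel's inequality. (The deficit equals ||v − Σ <v,e_j> e_j||^2, the squared distance from v to span{e_j}.)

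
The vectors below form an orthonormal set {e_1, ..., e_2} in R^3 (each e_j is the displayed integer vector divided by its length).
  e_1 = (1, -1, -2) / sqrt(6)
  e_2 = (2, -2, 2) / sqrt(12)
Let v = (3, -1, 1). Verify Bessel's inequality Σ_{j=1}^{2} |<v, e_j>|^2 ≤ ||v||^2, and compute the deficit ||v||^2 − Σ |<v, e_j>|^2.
Σ |<v, e_j>|^2 = 9; ||v||^2 = 11; deficit = 2

Write each e_j = u_j / sqrt(<u_j, u_j>) where u_j is the displayed integer vector. Then <v, e_j> = <v, u_j> / sqrt(<u_j, u_j>), so |<v, e_j>|^2 = <v, u_j>^2 / <u_j, u_j>.
Coefficients: <v, e_1> = 2/sqrt(6), <v, e_2> = 10/sqrt(12).
Square and sum: Σ |<v, e_j>|^2 = 9.
Compute ||v||^2 = v·v = 11.
Deficit = 11 − 9 = 2 ≥ 0, confirming Bessel's inequality. (The deficit equals ||v − Σ <v,e_j> e_j||^2, the squared distance from v to span{e_j}.)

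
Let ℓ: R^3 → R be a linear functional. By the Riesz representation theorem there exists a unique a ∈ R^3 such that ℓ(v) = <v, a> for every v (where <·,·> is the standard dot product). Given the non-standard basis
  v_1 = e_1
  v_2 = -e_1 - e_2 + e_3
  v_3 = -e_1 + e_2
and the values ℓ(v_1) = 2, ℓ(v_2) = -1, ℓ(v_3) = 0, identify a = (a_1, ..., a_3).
a = (2, 2, 3)

Write a = (a_1, ..., a_3) in the standard basis. For each basis vector v_i, ℓ(v_i) = <v_i, a> is a linear equation in the a_j's. Collect the n equations into a matrix system V a = ℓ, where row i of V is v_i (expressed in the standard basis). Since V is invertible (lower-triangular with 1s on the diagonal, up to permutation), solve by back-substitution:
  V =
[[1, 0, 0],
 [-1, -1, 1],
 [-1, 1, 0]]
  V a = (2, -1, 0)
Solving gives a = (2, 2, 3).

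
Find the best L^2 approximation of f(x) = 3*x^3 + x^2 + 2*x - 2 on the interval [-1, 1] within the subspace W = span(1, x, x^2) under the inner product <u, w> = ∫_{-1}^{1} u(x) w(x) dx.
g(x) = x^2 + 19*x/5 - 2

The best approximation g ∈ W is the orthogonal projection of f onto W. Writing g = a_0 + a_1 x + a_2 x^2, the coefficients solve the normal equations G · a = b where
  G_{ij} = <φ_i, φ_j> and b_i = <f, φ_i>, with φ_0 = 1, φ_1 = x, φ_2 = x^2.
G =
  [2, 0, 2/3]
  [0, 2/3, 0]
  [2/3, 0, 2/5],
b = (-10/3, 38/15, -14/15).
Solving gives a_0 = -2, a_1 = 19/5, a_2 = 1, so
  g(x) = x^2 + 19*x/5 - 2.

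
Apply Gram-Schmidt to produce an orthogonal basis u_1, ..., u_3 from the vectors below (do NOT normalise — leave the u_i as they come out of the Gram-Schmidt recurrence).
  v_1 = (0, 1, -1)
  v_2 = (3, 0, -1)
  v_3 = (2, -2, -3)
Orthogonal basis:
  u_1 = (0, 1, -1)
  u_2 = (3, -1/2, -1/2)
  u_3 = (-13/19, -39/19, -39/19)

Apply the Gram-Schmidt recurrence
  u_1 = v_1
  u_i = v_i − Σ_{j<i} ((v_i · u_j) / (u_j · u_j)) · u_j.

Step by step this gives:
  u_1 = (0, 1, -1)
  u_2 = (3, -1/2, -1/2)
  u_3 = (-13/19, -39/19, -39/19)

Orthogonality check:
  u_2 · u_1 = 0 (should be 0)
  u_3 · u_1 = 0 (should be 0)
  u_3 · u_2 = 0 (should be 0)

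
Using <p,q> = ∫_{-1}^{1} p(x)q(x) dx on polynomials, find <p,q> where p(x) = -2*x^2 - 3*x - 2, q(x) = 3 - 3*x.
<p,q> = -10

Expand the product: p(x)·q(x) = 6*x^3 + 3*x^2 - 3*x - 6.
∫_{-1}^{1} of each monomial x^k gives [2/(k+1) if k even, 0 if k odd]. Integrating term-by-term (or equivalently evaluating the antiderivative F(x) = 3*x^4/2 + x^3 - 3*x^2/2 - 6*x at the endpoints):
  F(1) − F(−1) = -5 − (5) = -10.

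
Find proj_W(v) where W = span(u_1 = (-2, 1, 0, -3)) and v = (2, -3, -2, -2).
proj_W(v) = (1/7, -1/14, 0, 3/14)

Set up U = [u_1 | ... | u_1] ∈ R^(4×1). The projector onto W = col(U) is P = U (U^T U)^(-1) U^T.
Compute U^T U =
  [14],
and U^T v = (-1).
Solve U^T U · c = U^T v for the coefficients: c = (-1/14). The projection is proj_W(v) = U c.
Check: (v - proj_W(v)) · u_1 = 0  (should be 0).
Result: proj_W(v) = (1/7, -1/14, 0, 3/14).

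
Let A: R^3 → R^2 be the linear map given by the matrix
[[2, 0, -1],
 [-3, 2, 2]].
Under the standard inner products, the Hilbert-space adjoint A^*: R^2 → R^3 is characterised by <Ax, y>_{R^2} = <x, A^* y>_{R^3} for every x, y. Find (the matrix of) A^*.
A^* = A^T =
[[2, -3],
 [0, 2],
 [-1, 2]]

For real matrices with standard dot products, the defining identity <Ax, y> = <x, A^* y> gives (Ax)^T y = x^T (A^*) y, i.e. x^T A^T y = x^T (A^*) y. Since this holds for all x, y, we must have A^* = A^T. Therefore
A^* =
[[2, -3],
 [0, 2],
 [-1, 2]].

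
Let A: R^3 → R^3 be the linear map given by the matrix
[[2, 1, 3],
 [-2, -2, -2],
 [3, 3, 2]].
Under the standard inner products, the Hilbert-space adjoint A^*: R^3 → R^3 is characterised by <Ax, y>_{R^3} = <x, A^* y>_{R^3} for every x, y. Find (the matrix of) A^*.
A^* = A^T =
[[2, -2, 3],
 [1, -2, 3],
 [3, -2, 2]]

For real matrices with standard dot products, the defining identity <Ax, y> = <x, A^* y> gives (Ax)^T y = x^T (A^*) y, i.e. x^T A^T y = x^T (A^*) y. Since this holds for all x, y, we must have A^* = A^T. Therefore
A^* =
[[2, -2, 3],
 [1, -2, 3],
 [3, -2, 2]].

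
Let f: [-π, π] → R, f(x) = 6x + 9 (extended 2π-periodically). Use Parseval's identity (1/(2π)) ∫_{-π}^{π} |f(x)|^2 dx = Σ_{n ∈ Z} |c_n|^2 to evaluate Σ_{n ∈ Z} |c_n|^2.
Σ |c_n|^2 = 12π^2 + 81

Expand and integrate term by term over [-π, π]:
  ∫ (6x)^2 dx = 36·(2π^3/3); ∫ 2·6·(9)·x dx = 0 (odd integrand); ∫ 9^2 dx = 81·2π.
So (1/(2π)) ∫_{-π}^{π} (6x + 9)^2 dx = 36π^2/3 + 81 = 12π^2 + 81.
Parseval ⇒ Σ |c_n|^2 = 12π^2 + 81.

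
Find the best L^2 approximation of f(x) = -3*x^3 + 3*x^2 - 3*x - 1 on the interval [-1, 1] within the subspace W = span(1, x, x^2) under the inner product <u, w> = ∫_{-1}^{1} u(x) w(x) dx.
g(x) = 3*x^2 - 24*x/5 - 1

The best approximation g ∈ W is the orthogonal projection of f onto W. Writing g = a_0 + a_1 x + a_2 x^2, the coefficients solve the normal equations G · a = b where
  G_{ij} = <φ_i, φ_j> and b_i = <f, φ_i>, with φ_0 = 1, φ_1 = x, φ_2 = x^2.
G =
  [2, 0, 2/3]
  [0, 2/3, 0]
  [2/3, 0, 2/5],
b = (0, -16/5, 8/15).
Solving gives a_0 = -1, a_1 = -24/5, a_2 = 3, so
  g(x) = 3*x^2 - 24*x/5 - 1.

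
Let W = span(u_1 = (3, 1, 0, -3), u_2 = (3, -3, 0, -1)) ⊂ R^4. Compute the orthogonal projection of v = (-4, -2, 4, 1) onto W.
proj_W(v) = (-18/7, -8/7, 0, 19/7)

Set up U = [u_1 | ... | u_2] ∈ R^(4×2). The projector onto W = col(U) is P = U (U^T U)^(-1) U^T.
Compute U^T U =
  [19, 9]
  [9, 19],
and U^T v = (-17, -7).
Solve U^T U · c = U^T v for the coefficients: c = (-13/14, 1/14). The projection is proj_W(v) = U c.
Check: (v - proj_W(v)) · u_1 = 0  (should be 0).
Check: (v - proj_W(v)) · u_2 = 0  (should be 0).
Result: proj_W(v) = (-18/7, -8/7, 0, 19/7).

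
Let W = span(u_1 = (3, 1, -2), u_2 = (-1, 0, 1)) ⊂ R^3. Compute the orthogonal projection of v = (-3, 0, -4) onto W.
proj_W(v) = (-2/3, -7/3, -5/3)

Set up U = [u_1 | ... | u_2] ∈ R^(3×2). The projector onto W = col(U) is P = U (U^T U)^(-1) U^T.
Compute U^T U =
  [14, -5]
  [-5, 2],
and U^T v = (-1, -1).
Solve U^T U · c = U^T v for the coefficients: c = (-7/3, -19/3). The projection is proj_W(v) = U c.
Check: (v - proj_W(v)) · u_1 = 0  (should be 0).
Check: (v - proj_W(v)) · u_2 = 0  (should be 0).
Result: proj_W(v) = (-2/3, -7/3, -5/3).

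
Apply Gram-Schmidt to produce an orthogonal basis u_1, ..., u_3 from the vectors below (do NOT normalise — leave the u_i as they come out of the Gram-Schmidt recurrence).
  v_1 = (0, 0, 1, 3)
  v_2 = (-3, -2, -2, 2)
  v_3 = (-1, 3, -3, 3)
Orthogonal basis:
  u_1 = (0, 0, 1, 3)
  u_2 = (-3, -2, -12/5, 4/5)
  u_3 = (2/97, 357/97, -270/97, 90/97)

Apply the Gram-Schmidt recurrence
  u_1 = v_1
  u_i = v_i − Σ_{j<i} ((v_i · u_j) / (u_j · u_j)) · u_j.

Step by step this gives:
  u_1 = (0, 0, 1, 3)
  u_2 = (-3, -2, -12/5, 4/5)
  u_3 = (2/97, 357/97, -270/97, 90/97)

Orthogonality check:
  u_2 · u_1 = 0 (should be 0)
  u_3 · u_1 = 0 (should be 0)
  u_3 · u_2 = 0 (should be 0)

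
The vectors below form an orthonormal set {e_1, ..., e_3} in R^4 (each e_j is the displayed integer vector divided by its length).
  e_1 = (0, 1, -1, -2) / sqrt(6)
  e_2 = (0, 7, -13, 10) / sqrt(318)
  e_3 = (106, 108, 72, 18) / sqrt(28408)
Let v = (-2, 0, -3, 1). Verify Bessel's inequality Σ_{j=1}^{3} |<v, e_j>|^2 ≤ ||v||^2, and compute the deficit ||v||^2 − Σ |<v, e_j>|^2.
Σ |<v, e_j>|^2 = 1827/134; ||v||^2 = 14; deficit = 49/134

Write each e_j = u_j / sqrt(<u_j, u_j>) where u_j is the displayed integer vector. Then <v, e_j> = <v, u_j> / sqrt(<u_j, u_j>), so |<v, e_j>|^2 = <v, u_j>^2 / <u_j, u_j>.
Coefficients: <v, e_1> = 1/sqrt(6), <v, e_2> = 49/sqrt(318), <v, e_3> = -410/sqrt(28408).
Square and sum: Σ |<v, e_j>|^2 = 1827/134.
Compute ||v||^2 = v·v = 14.
Deficit = 14 − 1827/134 = 49/134 ≥ 0, confirming Bessel's inequality. (The deficit equals ||v − Σ <v,e_j> e_j||^2, the squared distance from v to span{e_j}.)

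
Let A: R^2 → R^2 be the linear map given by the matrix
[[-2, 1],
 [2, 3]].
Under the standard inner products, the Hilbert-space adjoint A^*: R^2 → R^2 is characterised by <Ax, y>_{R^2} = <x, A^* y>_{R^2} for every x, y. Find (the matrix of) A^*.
A^* = A^T =
[[-2, 2],
 [1, 3]]

For real matrices with standard dot products, the defining identity <Ax, y> = <x, A^* y> gives (Ax)^T y = x^T (A^*) y, i.e. x^T A^T y = x^T (A^*) y. Since this holds for all x, y, we must have A^* = A^T. Therefore
A^* =
[[-2, 2],
 [1, 3]].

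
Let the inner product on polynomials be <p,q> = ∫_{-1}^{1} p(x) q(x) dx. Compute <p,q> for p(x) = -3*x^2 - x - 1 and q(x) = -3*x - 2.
<p,q> = 10

Expand the product: p(x)·q(x) = 9*x^3 + 9*x^2 + 5*x + 2.
∫_{-1}^{1} of each monomial x^k gives [2/(k+1) if k even, 0 if k odd]. Integrating term-by-term (or equivalently evaluating the antiderivative F(x) = 9*x^4/4 + 3*x^3 + 5*x^2/2 + 2*x at the endpoints):
  F(1) − F(−1) = 39/4 − (-1/4) = 10.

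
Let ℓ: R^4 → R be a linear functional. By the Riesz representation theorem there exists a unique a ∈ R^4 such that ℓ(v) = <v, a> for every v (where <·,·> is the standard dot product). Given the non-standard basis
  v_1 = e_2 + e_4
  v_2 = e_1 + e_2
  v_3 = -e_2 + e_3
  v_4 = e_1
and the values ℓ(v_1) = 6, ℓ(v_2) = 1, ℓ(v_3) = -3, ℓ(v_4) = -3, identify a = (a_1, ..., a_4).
a = (-3, 4, 1, 2)

Write a = (a_1, ..., a_4) in the standard basis. For each basis vector v_i, ℓ(v_i) = <v_i, a> is a linear equation in the a_j's. Collect the n equations into a matrix system V a = ℓ, where row i of V is v_i (expressed in the standard basis). Since V is invertible (lower-triangular with 1s on the diagonal, up to permutation), solve by back-substitution:
  V =
[[0, 1, 0, 1],
 [1, 1, 0, 0],
 [0, -1, 1, 0],
 [1, 0, 0, 0]]
  V a = (6, 1, -3, -3)
Solving gives a = (-3, 4, 1, 2).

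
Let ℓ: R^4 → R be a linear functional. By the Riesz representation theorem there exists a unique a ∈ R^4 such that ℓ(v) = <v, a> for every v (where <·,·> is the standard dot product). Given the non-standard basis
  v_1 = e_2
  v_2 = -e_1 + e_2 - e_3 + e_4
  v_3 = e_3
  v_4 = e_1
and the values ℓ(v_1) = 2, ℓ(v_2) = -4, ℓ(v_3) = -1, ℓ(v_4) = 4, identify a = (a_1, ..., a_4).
a = (4, 2, -1, -3)

Write a = (a_1, ..., a_4) in the standard basis. For each basis vector v_i, ℓ(v_i) = <v_i, a> is a linear equation in the a_j's. Collect the n equations into a matrix system V a = ℓ, where row i of V is v_i (expressed in the standard basis). Since V is invertible (lower-triangular with 1s on the diagonal, up to permutation), solve by back-substitution:
  V =
[[0, 1, 0, 0],
 [-1, 1, -1, 1],
 [0, 0, 1, 0],
 [1, 0, 0, 0]]
  V a = (2, -4, -1, 4)
Solving gives a = (4, 2, -1, -3).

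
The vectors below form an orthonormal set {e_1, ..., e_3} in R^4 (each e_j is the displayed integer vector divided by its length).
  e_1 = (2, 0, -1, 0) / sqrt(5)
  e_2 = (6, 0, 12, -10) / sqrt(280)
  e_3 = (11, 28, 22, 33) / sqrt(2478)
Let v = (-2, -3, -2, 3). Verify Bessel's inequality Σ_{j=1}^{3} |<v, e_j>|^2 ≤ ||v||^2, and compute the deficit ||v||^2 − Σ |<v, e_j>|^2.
Σ |<v, e_j>|^2 = 1027/59; ||v||^2 = 26; deficit = 507/59

Write each e_j = u_j / sqrt(<u_j, u_j>) where u_j is the displayed integer vector. Then <v, e_j> = <v, u_j> / sqrt(<u_j, u_j>), so |<v, e_j>|^2 = <v, u_j>^2 / <u_j, u_j>.
Coefficients: <v, e_1> = -2/sqrt(5), <v, e_2> = -66/sqrt(280), <v, e_3> = -51/sqrt(2478).
Square and sum: Σ |<v, e_j>|^2 = 1027/59.
Compute ||v||^2 = v·v = 26.
Deficit = 26 − 1027/59 = 507/59 ≥ 0, confirming Bessel's inequality. (The deficit equals ||v − Σ <v,e_j> e_j||^2, the squared distance from v to span{e_j}.)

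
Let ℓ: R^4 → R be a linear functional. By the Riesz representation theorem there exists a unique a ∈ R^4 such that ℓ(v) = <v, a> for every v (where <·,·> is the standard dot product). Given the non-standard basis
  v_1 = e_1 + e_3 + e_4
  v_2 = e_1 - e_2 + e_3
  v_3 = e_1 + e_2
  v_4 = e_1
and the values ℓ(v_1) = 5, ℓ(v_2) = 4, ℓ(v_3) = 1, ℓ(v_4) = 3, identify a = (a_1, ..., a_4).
a = (3, -2, -1, 3)

Write a = (a_1, ..., a_4) in the standard basis. For each basis vector v_i, ℓ(v_i) = <v_i, a> is a linear equation in the a_j's. Collect the n equations into a matrix system V a = ℓ, where row i of V is v_i (expressed in the standard basis). Since V is invertible (lower-triangular with 1s on the diagonal, up to permutation), solve by back-substitution:
  V =
[[1, 0, 1, 1],
 [1, -1, 1, 0],
 [1, 1, 0, 0],
 [1, 0, 0, 0]]
  V a = (5, 4, 1, 3)
Solving gives a = (3, -2, -1, 3).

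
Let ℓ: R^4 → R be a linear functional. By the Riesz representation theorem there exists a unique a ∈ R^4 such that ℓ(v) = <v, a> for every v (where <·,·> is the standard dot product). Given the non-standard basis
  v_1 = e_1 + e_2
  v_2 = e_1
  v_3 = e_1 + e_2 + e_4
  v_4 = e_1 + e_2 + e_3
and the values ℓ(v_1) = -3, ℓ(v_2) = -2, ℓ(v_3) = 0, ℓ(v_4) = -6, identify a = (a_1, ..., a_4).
a = (-2, -1, -3, 3)

Write a = (a_1, ..., a_4) in the standard basis. For each basis vector v_i, ℓ(v_i) = <v_i, a> is a linear equation in the a_j's. Collect the n equations into a matrix system V a = ℓ, where row i of V is v_i (expressed in the standard basis). Since V is invertible (lower-triangular with 1s on the diagonal, up to permutation), solve by back-substitution:
  V =
[[1, 1, 0, 0],
 [1, 0, 0, 0],
 [1, 1, 0, 1],
 [1, 1, 1, 0]]
  V a = (-3, -2, 0, -6)
Solving gives a = (-2, -1, -3, 3).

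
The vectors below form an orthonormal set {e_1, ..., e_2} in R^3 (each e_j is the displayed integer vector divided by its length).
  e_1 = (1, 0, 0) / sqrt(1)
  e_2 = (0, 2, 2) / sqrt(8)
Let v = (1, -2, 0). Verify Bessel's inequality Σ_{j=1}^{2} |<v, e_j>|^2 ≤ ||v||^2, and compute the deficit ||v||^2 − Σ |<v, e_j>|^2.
Σ |<v, e_j>|^2 = 3; ||v||^2 = 5; deficit = 2

Write each e_j = u_j / sqrt(<u_j, u_j>) where u_j is the displayed integer vector. Then <v, e_j> = <v, u_j> / sqrt(<u_j, u_j>), so |<v, e_j>|^2 = <v, u_j>^2 / <u_j, u_j>.
Coefficients: <v, e_1> = 1/sqrt(1), <v, e_2> = -4/sqrt(8).
Square and sum: Σ |<v, e_j>|^2 = 3.
Compute ||v||^2 = v·v = 5.
Deficit = 5 − 3 = 2 ≥ 0, confirming Bessel's inequality. (The deficit equals ||v − Σ <v,e_j> e_j||^2, the squared distance from v to span{e_j}.)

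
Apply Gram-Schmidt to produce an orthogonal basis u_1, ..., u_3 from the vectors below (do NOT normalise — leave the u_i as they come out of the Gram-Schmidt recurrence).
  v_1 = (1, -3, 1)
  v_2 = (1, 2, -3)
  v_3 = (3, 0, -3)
Orthogonal basis:
  u_1 = (1, -3, 1)
  u_2 = (19/11, -2/11, -25/11)
  u_3 = (7/15, 4/15, 1/3)

Apply the Gram-Schmidt recurrence
  u_1 = v_1
  u_i = v_i − Σ_{j<i} ((v_i · u_j) / (u_j · u_j)) · u_j.

Step by step this gives:
  u_1 = (1, -3, 1)
  u_2 = (19/11, -2/11, -25/11)
  u_3 = (7/15, 4/15, 1/3)

Orthogonality check:
  u_2 · u_1 = 0 (should be 0)
  u_3 · u_1 = 0 (should be 0)
  u_3 · u_2 = 0 (should be 0)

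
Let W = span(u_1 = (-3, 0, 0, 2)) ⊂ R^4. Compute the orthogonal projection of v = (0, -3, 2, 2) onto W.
proj_W(v) = (-12/13, 0, 0, 8/13)

Set up U = [u_1 | ... | u_1] ∈ R^(4×1). The projector onto W = col(U) is P = U (U^T U)^(-1) U^T.
Compute U^T U =
  [13],
and U^T v = (4).
Solve U^T U · c = U^T v for the coefficients: c = (4/13). The projection is proj_W(v) = U c.
Check: (v - proj_W(v)) · u_1 = 0  (should be 0).
Result: proj_W(v) = (-12/13, 0, 0, 8/13).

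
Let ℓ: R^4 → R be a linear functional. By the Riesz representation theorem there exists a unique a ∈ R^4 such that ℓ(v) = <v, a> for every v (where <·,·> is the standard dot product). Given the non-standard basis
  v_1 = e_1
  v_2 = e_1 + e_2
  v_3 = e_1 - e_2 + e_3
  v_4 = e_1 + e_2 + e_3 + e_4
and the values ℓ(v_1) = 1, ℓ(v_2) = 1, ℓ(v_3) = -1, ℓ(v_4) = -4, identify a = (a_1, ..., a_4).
a = (1, 0, -2, -3)

Write a = (a_1, ..., a_4) in the standard basis. For each basis vector v_i, ℓ(v_i) = <v_i, a> is a linear equation in the a_j's. Collect the n equations into a matrix system V a = ℓ, where row i of V is v_i (expressed in the standard basis). Since V is invertible (lower-triangular with 1s on the diagonal, up to permutation), solve by back-substitution:
  V =
[[1, 0, 0, 0],
 [1, 1, 0, 0],
 [1, -1, 1, 0],
 [1, 1, 1, 1]]
  V a = (1, 1, -1, -4)
Solving gives a = (1, 0, -2, -3).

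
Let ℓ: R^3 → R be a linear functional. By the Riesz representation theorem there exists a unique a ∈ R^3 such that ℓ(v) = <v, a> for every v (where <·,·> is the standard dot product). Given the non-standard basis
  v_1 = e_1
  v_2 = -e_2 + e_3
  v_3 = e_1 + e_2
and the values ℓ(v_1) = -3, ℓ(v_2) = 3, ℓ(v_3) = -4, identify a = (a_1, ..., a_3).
a = (-3, -1, 2)

Write a = (a_1, ..., a_3) in the standard basis. For each basis vector v_i, ℓ(v_i) = <v_i, a> is a linear equation in the a_j's. Collect the n equations into a matrix system V a = ℓ, where row i of V is v_i (expressed in the standard basis). Since V is invertible (lower-triangular with 1s on the diagonal, up to permutation), solve by back-substitution:
  V =
[[1, 0, 0],
 [0, -1, 1],
 [1, 1, 0]]
  V a = (-3, 3, -4)
Solving gives a = (-3, -1, 2).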